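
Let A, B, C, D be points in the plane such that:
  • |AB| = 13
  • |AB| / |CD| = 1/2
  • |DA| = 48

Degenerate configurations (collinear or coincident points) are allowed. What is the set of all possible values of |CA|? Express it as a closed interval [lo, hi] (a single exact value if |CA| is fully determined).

|AB| ∈ {13}
|AD| ∈ {48}
|CD| ∈ {26}
|BD| ∈ [35, 61]
|AC| ∈ [22, 74]
|BC| ∈ [9, 87]

|CA| ∈ [22, 74]  (≈ [22.0000, 74.0000])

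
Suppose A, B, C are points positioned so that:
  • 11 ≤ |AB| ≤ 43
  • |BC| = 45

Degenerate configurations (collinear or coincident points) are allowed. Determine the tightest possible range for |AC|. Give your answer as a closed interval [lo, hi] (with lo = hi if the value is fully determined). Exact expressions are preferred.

|AC| ∈ [2, 88]  (≈ [2.0000, 88.0000])

|AB| ∈ [11, 43]
|BC| ∈ {45}
|AC| ∈ [2, 88]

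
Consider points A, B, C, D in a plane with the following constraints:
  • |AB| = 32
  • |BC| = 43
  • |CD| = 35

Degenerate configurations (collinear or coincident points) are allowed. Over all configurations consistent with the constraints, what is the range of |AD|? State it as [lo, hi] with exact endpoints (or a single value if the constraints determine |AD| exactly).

|AB| ∈ {32}
|BC| ∈ {43}
|CD| ∈ {35}
|AC| ∈ [11, 75]
|BD| ∈ [8, 78]
|AD| ∈ [0, 110]

|AD| ∈ [0, 110]  (≈ [0.0000, 110.0000])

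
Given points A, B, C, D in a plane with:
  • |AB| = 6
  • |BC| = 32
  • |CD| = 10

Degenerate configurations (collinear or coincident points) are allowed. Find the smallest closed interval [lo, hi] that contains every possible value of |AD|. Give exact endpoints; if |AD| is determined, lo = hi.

|AB| ∈ {6}
|BC| ∈ {32}
|CD| ∈ {10}
|AC| ∈ [26, 38]
|BD| ∈ [22, 42]
|AD| ∈ [16, 48]

|AD| ∈ [16, 48]  (≈ [16.0000, 48.0000])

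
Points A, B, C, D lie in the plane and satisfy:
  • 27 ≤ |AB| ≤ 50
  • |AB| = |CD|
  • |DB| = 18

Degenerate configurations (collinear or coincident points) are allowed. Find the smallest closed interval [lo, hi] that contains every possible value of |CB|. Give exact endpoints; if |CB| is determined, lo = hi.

|CB| ∈ [9, 68]  (≈ [9.0000, 68.0000])

|AB| ∈ [27, 50]
|BD| ∈ {18}
|CD| ∈ [27, 50]
|AD| ∈ [9, 68]
|BC| ∈ [9, 68]
|AC| ∈ [0, 118]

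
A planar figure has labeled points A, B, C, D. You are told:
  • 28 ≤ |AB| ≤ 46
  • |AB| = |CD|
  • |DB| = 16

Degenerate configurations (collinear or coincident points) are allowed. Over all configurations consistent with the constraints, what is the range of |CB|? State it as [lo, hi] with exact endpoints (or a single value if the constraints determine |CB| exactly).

|CB| ∈ [12, 62]  (≈ [12.0000, 62.0000])

|AB| ∈ [28, 46]
|BD| ∈ {16}
|CD| ∈ [28, 46]
|AD| ∈ [12, 62]
|BC| ∈ [12, 62]
|AC| ∈ [0, 108]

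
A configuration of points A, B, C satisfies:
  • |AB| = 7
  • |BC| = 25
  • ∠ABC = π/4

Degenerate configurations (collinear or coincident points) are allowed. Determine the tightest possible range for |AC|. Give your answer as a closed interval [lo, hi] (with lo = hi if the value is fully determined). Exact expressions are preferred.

|AC| = √(674 - 175·√(2))  (≈ 20.6522)

|AB| ∈ {7}
|BC| ∈ {25}
|AC| ∈ {√(674 - 175·√(2))}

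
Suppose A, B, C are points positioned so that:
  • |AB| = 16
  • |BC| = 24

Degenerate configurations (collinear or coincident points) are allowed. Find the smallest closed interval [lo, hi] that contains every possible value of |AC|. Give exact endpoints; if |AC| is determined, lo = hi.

|AC| ∈ [8, 40]  (≈ [8.0000, 40.0000])

|AB| ∈ {16}
|BC| ∈ {24}
|AC| ∈ [8, 40]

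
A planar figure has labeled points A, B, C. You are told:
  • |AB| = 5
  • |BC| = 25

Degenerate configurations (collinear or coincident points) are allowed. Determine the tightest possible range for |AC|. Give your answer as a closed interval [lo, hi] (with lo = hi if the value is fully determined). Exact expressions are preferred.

|AC| ∈ [20, 30]  (≈ [20.0000, 30.0000])

|AB| ∈ {5}
|BC| ∈ {25}
|AC| ∈ [20, 30]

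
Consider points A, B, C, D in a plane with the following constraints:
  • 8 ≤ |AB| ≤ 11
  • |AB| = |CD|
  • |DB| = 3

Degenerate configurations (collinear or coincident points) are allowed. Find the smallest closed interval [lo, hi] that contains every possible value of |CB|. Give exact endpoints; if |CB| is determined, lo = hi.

|AB| ∈ [8, 11]
|BD| ∈ {3}
|CD| ∈ [8, 11]
|AD| ∈ [5, 14]
|BC| ∈ [5, 14]
|AC| ∈ [0, 25]

|CB| ∈ [5, 14]  (≈ [5.0000, 14.0000])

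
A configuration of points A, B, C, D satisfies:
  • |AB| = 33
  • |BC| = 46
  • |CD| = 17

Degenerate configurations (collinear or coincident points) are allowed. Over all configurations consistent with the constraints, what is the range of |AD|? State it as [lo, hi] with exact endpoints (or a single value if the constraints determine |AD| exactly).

|AB| ∈ {33}
|BC| ∈ {46}
|CD| ∈ {17}
|AC| ∈ [13, 79]
|BD| ∈ [29, 63]
|AD| ∈ [0, 96]

|AD| ∈ [0, 96]  (≈ [0.0000, 96.0000])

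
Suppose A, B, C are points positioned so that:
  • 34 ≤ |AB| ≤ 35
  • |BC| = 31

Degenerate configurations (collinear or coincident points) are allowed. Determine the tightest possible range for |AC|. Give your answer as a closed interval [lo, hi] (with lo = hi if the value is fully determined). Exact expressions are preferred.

|AB| ∈ [34, 35]
|BC| ∈ {31}
|AC| ∈ [3, 66]

|AC| ∈ [3, 66]  (≈ [3.0000, 66.0000])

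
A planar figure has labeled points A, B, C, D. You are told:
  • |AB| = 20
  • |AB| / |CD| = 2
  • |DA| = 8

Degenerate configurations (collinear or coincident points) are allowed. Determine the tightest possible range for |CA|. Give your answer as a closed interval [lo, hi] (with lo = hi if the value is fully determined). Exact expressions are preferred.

|CA| ∈ [2, 18]  (≈ [2.0000, 18.0000])

|AB| ∈ {20}
|AD| ∈ {8}
|CD| ∈ {10}
|BD| ∈ [12, 28]
|AC| ∈ [2, 18]
|BC| ∈ [2, 38]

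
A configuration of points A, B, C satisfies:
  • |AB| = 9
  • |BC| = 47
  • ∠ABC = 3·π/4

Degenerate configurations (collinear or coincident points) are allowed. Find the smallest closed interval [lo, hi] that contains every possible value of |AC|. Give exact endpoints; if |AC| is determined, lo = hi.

|AC| = √(423·√(2) + 2290)  (≈ 53.7421)

|AB| ∈ {9}
|BC| ∈ {47}
|AC| ∈ {√(423·√(2) + 2290)}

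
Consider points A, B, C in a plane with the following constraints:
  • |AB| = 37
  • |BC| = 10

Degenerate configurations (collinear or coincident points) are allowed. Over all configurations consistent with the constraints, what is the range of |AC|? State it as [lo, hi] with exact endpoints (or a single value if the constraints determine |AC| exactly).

|AC| ∈ [27, 47]  (≈ [27.0000, 47.0000])

|AB| ∈ {37}
|BC| ∈ {10}
|AC| ∈ [27, 47]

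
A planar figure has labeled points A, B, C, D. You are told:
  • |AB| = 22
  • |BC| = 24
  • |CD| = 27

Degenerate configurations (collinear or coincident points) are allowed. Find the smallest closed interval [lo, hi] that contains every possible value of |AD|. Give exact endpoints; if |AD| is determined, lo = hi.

|AD| ∈ [0, 73]  (≈ [0.0000, 73.0000])

|AB| ∈ {22}
|BC| ∈ {24}
|CD| ∈ {27}
|AC| ∈ [2, 46]
|BD| ∈ [3, 51]
|AD| ∈ [0, 73]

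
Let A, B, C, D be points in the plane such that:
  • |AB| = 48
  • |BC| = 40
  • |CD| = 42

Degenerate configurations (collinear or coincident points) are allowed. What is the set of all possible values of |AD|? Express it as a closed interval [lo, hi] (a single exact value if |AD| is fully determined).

|AD| ∈ [0, 130]  (≈ [0.0000, 130.0000])

|AB| ∈ {48}
|BC| ∈ {40}
|CD| ∈ {42}
|AC| ∈ [8, 88]
|BD| ∈ [2, 82]
|AD| ∈ [0, 130]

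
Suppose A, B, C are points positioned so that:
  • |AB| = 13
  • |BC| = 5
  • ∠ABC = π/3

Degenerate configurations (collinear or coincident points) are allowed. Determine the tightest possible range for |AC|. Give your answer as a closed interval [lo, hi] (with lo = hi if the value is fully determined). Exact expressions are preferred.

|AB| ∈ {13}
|BC| ∈ {5}
|AC| ∈ {√(129)}

|AC| = √(129)  (≈ 11.3578)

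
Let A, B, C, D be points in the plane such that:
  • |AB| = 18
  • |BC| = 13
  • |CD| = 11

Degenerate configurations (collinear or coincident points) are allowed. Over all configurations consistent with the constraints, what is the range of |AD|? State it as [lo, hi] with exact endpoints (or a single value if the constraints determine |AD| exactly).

|AB| ∈ {18}
|BC| ∈ {13}
|CD| ∈ {11}
|AC| ∈ [5, 31]
|BD| ∈ [2, 24]
|AD| ∈ [0, 42]

|AD| ∈ [0, 42]  (≈ [0.0000, 42.0000])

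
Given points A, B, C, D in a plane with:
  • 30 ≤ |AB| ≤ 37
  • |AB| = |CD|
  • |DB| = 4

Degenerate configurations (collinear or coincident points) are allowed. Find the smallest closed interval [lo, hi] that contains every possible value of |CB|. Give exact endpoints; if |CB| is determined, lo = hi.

|AB| ∈ [30, 37]
|BD| ∈ {4}
|CD| ∈ [30, 37]
|AD| ∈ [26, 41]
|BC| ∈ [26, 41]
|AC| ∈ [0, 78]

|CB| ∈ [26, 41]  (≈ [26.0000, 41.0000])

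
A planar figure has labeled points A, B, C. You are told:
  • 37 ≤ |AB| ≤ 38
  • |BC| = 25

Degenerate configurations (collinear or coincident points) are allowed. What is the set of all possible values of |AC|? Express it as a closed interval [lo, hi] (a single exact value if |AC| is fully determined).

|AC| ∈ [12, 63]  (≈ [12.0000, 63.0000])

|AB| ∈ [37, 38]
|BC| ∈ {25}
|AC| ∈ [12, 63]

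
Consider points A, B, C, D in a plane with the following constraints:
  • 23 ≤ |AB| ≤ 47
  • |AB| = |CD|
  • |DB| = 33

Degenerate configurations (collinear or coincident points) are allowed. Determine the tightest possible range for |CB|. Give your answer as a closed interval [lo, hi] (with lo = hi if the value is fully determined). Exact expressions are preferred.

|AB| ∈ [23, 47]
|BD| ∈ {33}
|CD| ∈ [23, 47]
|AD| ∈ [0, 80]
|BC| ∈ [0, 80]
|AC| ∈ [0, 127]

|CB| ∈ [0, 80]  (≈ [0.0000, 80.0000])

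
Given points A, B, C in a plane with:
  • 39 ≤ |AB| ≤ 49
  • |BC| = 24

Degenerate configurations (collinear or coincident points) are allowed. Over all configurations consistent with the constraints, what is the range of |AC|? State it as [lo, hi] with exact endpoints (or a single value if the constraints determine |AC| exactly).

|AC| ∈ [15, 73]  (≈ [15.0000, 73.0000])

|AB| ∈ [39, 49]
|BC| ∈ {24}
|AC| ∈ [15, 73]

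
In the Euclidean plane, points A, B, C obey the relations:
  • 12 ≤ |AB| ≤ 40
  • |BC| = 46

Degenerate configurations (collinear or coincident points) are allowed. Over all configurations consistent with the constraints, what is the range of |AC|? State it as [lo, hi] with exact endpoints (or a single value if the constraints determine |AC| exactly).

|AB| ∈ [12, 40]
|BC| ∈ {46}
|AC| ∈ [6, 86]

|AC| ∈ [6, 86]  (≈ [6.0000, 86.0000])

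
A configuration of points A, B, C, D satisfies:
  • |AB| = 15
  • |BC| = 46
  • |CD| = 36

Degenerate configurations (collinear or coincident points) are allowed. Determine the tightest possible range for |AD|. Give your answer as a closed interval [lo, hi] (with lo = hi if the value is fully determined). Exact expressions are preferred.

|AB| ∈ {15}
|BC| ∈ {46}
|CD| ∈ {36}
|AC| ∈ [31, 61]
|BD| ∈ [10, 82]
|AD| ∈ [0, 97]

|AD| ∈ [0, 97]  (≈ [0.0000, 97.0000])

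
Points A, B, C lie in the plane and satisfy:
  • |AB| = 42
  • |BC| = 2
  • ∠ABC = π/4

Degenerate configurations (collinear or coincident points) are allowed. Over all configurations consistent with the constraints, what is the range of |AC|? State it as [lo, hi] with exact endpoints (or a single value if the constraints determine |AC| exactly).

|AC| = 2·√(442 - 21·√(2))  (≈ 40.6104)

|AB| ∈ {42}
|BC| ∈ {2}
|AC| ∈ {2·√(442 - 21·√(2))}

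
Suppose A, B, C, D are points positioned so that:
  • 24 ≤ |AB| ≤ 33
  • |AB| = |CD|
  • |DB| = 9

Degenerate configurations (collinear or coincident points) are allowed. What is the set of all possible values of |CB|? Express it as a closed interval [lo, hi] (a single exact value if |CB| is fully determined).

|AB| ∈ [24, 33]
|BD| ∈ {9}
|CD| ∈ [24, 33]
|AD| ∈ [15, 42]
|BC| ∈ [15, 42]
|AC| ∈ [0, 75]

|CB| ∈ [15, 42]  (≈ [15.0000, 42.0000])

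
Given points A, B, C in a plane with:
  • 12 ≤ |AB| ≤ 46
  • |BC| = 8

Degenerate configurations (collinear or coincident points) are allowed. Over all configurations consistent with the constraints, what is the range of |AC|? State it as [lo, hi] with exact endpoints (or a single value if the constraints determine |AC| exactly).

|AB| ∈ [12, 46]
|BC| ∈ {8}
|AC| ∈ [4, 54]

|AC| ∈ [4, 54]  (≈ [4.0000, 54.0000])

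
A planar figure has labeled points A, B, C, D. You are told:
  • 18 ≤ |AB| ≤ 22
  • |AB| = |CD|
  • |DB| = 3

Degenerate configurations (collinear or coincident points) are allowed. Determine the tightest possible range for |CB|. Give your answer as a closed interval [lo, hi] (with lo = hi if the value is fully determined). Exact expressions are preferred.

|CB| ∈ [15, 25]  (≈ [15.0000, 25.0000])

|AB| ∈ [18, 22]
|BD| ∈ {3}
|CD| ∈ [18, 22]
|AD| ∈ [15, 25]
|BC| ∈ [15, 25]
|AC| ∈ [0, 47]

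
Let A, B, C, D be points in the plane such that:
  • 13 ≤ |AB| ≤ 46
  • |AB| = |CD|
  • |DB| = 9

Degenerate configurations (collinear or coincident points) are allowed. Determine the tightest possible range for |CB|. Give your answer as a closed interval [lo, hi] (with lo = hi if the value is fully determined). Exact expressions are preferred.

|AB| ∈ [13, 46]
|BD| ∈ {9}
|CD| ∈ [13, 46]
|AD| ∈ [4, 55]
|BC| ∈ [4, 55]
|AC| ∈ [0, 101]

|CB| ∈ [4, 55]  (≈ [4.0000, 55.0000])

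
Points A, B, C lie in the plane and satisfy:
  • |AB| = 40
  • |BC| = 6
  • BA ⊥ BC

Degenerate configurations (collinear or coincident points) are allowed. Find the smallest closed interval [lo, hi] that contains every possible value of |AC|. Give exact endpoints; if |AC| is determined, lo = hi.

|AC| = 2·√(409)  (≈ 40.4475)

|AB| ∈ {40}
|BC| ∈ {6}
|AC| ∈ {2·√(409)}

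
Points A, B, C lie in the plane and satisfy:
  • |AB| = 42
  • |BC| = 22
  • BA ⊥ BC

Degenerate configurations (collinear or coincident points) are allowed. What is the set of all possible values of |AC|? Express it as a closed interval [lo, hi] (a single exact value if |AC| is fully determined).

|AB| ∈ {42}
|BC| ∈ {22}
|AC| ∈ {2·√(562)}

|AC| = 2·√(562)  (≈ 47.4131)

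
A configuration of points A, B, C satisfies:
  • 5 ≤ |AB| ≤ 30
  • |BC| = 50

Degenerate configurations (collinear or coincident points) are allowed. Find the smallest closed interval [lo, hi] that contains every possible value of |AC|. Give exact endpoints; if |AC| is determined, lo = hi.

|AB| ∈ [5, 30]
|BC| ∈ {50}
|AC| ∈ [20, 80]

|AC| ∈ [20, 80]  (≈ [20.0000, 80.0000])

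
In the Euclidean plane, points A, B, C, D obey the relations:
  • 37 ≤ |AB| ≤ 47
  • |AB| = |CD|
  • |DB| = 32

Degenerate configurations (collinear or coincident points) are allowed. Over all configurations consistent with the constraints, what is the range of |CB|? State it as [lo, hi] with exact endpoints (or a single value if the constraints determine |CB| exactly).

|AB| ∈ [37, 47]
|BD| ∈ {32}
|CD| ∈ [37, 47]
|AD| ∈ [5, 79]
|BC| ∈ [5, 79]
|AC| ∈ [0, 126]

|CB| ∈ [5, 79]  (≈ [5.0000, 79.0000])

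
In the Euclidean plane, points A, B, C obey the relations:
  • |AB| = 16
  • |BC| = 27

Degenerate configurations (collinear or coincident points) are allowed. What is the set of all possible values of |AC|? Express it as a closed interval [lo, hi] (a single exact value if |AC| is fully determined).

|AB| ∈ {16}
|BC| ∈ {27}
|AC| ∈ [11, 43]

|AC| ∈ [11, 43]  (≈ [11.0000, 43.0000])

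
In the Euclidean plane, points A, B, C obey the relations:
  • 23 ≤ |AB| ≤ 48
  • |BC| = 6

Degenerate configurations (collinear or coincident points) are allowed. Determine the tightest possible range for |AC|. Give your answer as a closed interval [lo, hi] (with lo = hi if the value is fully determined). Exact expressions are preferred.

|AC| ∈ [17, 54]  (≈ [17.0000, 54.0000])

|AB| ∈ [23, 48]
|BC| ∈ {6}
|AC| ∈ [17, 54]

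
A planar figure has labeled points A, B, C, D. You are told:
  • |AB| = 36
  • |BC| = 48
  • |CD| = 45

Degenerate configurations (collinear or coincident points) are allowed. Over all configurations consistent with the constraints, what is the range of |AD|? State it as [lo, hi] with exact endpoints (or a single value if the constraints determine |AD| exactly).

|AB| ∈ {36}
|BC| ∈ {48}
|CD| ∈ {45}
|AC| ∈ [12, 84]
|BD| ∈ [3, 93]
|AD| ∈ [0, 129]

|AD| ∈ [0, 129]  (≈ [0.0000, 129.0000])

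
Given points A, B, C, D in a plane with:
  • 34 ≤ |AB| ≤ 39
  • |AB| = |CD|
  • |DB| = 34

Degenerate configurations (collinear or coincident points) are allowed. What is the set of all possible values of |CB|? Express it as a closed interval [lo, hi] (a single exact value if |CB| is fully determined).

|AB| ∈ [34, 39]
|BD| ∈ {34}
|CD| ∈ [34, 39]
|AD| ∈ [0, 73]
|BC| ∈ [0, 73]
|AC| ∈ [0, 112]

|CB| ∈ [0, 73]  (≈ [0.0000, 73.0000])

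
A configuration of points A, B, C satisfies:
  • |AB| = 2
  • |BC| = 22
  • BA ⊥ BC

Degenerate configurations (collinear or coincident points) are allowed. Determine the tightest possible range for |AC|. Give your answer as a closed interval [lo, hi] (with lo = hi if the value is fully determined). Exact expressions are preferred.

|AC| = 2·√(122)  (≈ 22.0907)

|AB| ∈ {2}
|BC| ∈ {22}
|AC| ∈ {2·√(122)}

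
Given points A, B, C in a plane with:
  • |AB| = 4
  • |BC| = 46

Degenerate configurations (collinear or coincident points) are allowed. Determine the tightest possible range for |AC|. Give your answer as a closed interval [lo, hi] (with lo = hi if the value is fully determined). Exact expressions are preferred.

|AC| ∈ [42, 50]  (≈ [42.0000, 50.0000])

|AB| ∈ {4}
|BC| ∈ {46}
|AC| ∈ [42, 50]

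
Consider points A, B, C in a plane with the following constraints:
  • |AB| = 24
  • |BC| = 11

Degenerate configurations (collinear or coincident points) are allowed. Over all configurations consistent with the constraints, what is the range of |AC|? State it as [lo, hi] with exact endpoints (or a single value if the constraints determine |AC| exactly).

|AB| ∈ {24}
|BC| ∈ {11}
|AC| ∈ [13, 35]

|AC| ∈ [13, 35]  (≈ [13.0000, 35.0000])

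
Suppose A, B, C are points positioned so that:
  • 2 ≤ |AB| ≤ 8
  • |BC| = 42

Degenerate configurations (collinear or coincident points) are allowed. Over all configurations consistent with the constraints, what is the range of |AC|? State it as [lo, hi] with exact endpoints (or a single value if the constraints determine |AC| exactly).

|AC| ∈ [34, 50]  (≈ [34.0000, 50.0000])

|AB| ∈ [2, 8]
|BC| ∈ {42}
|AC| ∈ [34, 50]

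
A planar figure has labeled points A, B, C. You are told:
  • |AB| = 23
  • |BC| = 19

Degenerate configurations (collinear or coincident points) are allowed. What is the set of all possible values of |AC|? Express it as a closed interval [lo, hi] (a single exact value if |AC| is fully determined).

|AB| ∈ {23}
|BC| ∈ {19}
|AC| ∈ [4, 42]

|AC| ∈ [4, 42]  (≈ [4.0000, 42.0000])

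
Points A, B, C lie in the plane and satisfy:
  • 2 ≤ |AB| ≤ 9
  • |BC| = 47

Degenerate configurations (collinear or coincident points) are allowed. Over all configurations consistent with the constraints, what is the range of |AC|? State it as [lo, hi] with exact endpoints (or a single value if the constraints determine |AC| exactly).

|AB| ∈ [2, 9]
|BC| ∈ {47}
|AC| ∈ [38, 56]

|AC| ∈ [38, 56]  (≈ [38.0000, 56.0000])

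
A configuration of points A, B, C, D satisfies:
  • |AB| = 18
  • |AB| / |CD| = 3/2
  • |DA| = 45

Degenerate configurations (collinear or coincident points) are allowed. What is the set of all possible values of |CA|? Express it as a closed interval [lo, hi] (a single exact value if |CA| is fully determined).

|CA| ∈ [33, 57]  (≈ [33.0000, 57.0000])

|AB| ∈ {18}
|AD| ∈ {45}
|CD| ∈ {12}
|BD| ∈ [27, 63]
|AC| ∈ [33, 57]
|BC| ∈ [15, 75]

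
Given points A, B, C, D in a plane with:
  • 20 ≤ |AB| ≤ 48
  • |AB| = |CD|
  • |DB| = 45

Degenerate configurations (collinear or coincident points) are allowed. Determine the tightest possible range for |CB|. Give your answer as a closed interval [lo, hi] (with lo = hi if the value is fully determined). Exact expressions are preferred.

|AB| ∈ [20, 48]
|BD| ∈ {45}
|CD| ∈ [20, 48]
|AD| ∈ [0, 93]
|BC| ∈ [0, 93]
|AC| ∈ [0, 141]

|CB| ∈ [0, 93]  (≈ [0.0000, 93.0000])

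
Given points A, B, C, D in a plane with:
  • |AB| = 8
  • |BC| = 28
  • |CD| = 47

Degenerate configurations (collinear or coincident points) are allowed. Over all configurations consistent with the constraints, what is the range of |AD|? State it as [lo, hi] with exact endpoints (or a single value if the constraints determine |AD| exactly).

|AD| ∈ [11, 83]  (≈ [11.0000, 83.0000])

|AB| ∈ {8}
|BC| ∈ {28}
|CD| ∈ {47}
|AC| ∈ [20, 36]
|BD| ∈ [19, 75]
|AD| ∈ [11, 83]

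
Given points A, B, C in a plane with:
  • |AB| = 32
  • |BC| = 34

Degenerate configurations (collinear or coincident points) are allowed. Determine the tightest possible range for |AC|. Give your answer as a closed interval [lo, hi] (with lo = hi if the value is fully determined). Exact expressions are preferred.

|AB| ∈ {32}
|BC| ∈ {34}
|AC| ∈ [2, 66]

|AC| ∈ [2, 66]  (≈ [2.0000, 66.0000])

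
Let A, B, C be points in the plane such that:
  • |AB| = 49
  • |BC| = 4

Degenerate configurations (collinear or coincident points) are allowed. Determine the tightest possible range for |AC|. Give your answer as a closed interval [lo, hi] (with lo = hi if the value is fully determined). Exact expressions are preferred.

|AC| ∈ [45, 53]  (≈ [45.0000, 53.0000])

|AB| ∈ {49}
|BC| ∈ {4}
|AC| ∈ [45, 53]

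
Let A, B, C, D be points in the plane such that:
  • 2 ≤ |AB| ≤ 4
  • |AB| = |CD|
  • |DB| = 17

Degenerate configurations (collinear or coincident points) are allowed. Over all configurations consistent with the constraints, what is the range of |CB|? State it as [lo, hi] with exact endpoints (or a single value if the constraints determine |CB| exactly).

|AB| ∈ [2, 4]
|BD| ∈ {17}
|CD| ∈ [2, 4]
|AD| ∈ [13, 21]
|BC| ∈ [13, 21]
|AC| ∈ [9, 25]

|CB| ∈ [13, 21]  (≈ [13.0000, 21.0000])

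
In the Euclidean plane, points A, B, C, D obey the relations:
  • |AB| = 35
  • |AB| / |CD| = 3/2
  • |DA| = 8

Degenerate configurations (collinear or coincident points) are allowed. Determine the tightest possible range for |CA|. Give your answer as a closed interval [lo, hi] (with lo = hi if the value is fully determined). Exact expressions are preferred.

|AB| ∈ {35}
|AD| ∈ {8}
|CD| ∈ {70/3}
|BD| ∈ [27, 43]
|AC| ∈ [46/3, 94/3]
|BC| ∈ [11/3, 199/3]

|CA| ∈ [46/3, 94/3]  (≈ [15.3333, 31.3333])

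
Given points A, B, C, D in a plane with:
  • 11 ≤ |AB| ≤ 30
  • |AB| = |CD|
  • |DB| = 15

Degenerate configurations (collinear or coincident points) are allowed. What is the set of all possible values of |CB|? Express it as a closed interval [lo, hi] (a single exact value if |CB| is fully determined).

|AB| ∈ [11, 30]
|BD| ∈ {15}
|CD| ∈ [11, 30]
|AD| ∈ [0, 45]
|BC| ∈ [0, 45]
|AC| ∈ [0, 75]

|CB| ∈ [0, 45]  (≈ [0.0000, 45.0000])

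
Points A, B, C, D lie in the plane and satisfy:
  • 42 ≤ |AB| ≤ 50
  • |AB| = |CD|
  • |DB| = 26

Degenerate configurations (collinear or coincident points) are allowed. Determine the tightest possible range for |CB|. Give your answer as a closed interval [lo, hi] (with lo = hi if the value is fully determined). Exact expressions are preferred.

|CB| ∈ [16, 76]  (≈ [16.0000, 76.0000])

|AB| ∈ [42, 50]
|BD| ∈ {26}
|CD| ∈ [42, 50]
|AD| ∈ [16, 76]
|BC| ∈ [16, 76]
|AC| ∈ [0, 126]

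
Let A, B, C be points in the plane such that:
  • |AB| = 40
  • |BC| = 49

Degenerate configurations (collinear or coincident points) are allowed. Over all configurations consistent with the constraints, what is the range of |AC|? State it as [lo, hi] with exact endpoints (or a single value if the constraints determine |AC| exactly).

|AC| ∈ [9, 89]  (≈ [9.0000, 89.0000])

|AB| ∈ {40}
|BC| ∈ {49}
|AC| ∈ [9, 89]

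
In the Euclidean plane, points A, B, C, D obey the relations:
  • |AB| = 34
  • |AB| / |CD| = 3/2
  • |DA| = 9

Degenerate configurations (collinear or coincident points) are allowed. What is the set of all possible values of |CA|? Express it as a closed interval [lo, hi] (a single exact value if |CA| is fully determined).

|AB| ∈ {34}
|AD| ∈ {9}
|CD| ∈ {68/3}
|BD| ∈ [25, 43]
|AC| ∈ [41/3, 95/3]
|BC| ∈ [7/3, 197/3]

|CA| ∈ [41/3, 95/3]  (≈ [13.6667, 31.6667])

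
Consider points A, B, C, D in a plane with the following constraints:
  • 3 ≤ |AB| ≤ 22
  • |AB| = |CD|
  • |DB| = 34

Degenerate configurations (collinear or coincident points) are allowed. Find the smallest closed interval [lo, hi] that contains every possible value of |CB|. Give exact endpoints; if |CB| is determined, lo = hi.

|AB| ∈ [3, 22]
|BD| ∈ {34}
|CD| ∈ [3, 22]
|AD| ∈ [12, 56]
|BC| ∈ [12, 56]
|AC| ∈ [0, 78]

|CB| ∈ [12, 56]  (≈ [12.0000, 56.0000])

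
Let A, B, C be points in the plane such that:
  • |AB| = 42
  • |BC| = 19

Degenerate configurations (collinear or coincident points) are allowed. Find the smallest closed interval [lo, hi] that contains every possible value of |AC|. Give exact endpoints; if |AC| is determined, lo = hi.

|AB| ∈ {42}
|BC| ∈ {19}
|AC| ∈ [23, 61]

|AC| ∈ [23, 61]  (≈ [23.0000, 61.0000])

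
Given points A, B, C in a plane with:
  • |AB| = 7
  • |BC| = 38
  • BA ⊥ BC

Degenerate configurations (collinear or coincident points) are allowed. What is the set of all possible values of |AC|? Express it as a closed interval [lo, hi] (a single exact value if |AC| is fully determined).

|AC| = √(1493)  (≈ 38.6394)

|AB| ∈ {7}
|BC| ∈ {38}
|AC| ∈ {√(1493)}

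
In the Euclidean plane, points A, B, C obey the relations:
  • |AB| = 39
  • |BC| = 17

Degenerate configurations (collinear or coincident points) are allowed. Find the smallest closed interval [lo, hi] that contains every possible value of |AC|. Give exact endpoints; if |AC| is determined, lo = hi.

|AC| ∈ [22, 56]  (≈ [22.0000, 56.0000])

|AB| ∈ {39}
|BC| ∈ {17}
|AC| ∈ [22, 56]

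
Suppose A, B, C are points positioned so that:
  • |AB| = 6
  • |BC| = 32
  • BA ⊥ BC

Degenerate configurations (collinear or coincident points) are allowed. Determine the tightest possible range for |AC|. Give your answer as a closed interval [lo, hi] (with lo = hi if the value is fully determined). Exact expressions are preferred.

|AB| ∈ {6}
|BC| ∈ {32}
|AC| ∈ {2·√(265)}

|AC| = 2·√(265)  (≈ 32.5576)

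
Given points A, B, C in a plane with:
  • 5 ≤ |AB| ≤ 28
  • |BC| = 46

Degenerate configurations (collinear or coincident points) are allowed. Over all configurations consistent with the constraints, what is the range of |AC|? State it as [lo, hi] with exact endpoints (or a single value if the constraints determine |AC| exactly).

|AC| ∈ [18, 74]  (≈ [18.0000, 74.0000])

|AB| ∈ [5, 28]
|BC| ∈ {46}
|AC| ∈ [18, 74]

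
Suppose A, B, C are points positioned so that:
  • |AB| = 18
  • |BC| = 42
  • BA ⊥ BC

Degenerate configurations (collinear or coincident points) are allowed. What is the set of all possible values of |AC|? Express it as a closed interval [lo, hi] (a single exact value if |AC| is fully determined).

|AC| = 6·√(58)  (≈ 45.6946)

|AB| ∈ {18}
|BC| ∈ {42}
|AC| ∈ {6·√(58)}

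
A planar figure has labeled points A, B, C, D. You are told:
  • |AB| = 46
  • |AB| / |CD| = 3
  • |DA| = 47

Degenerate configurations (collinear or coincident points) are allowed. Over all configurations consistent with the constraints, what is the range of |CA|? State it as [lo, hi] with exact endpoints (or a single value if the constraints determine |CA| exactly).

|CA| ∈ [95/3, 187/3]  (≈ [31.6667, 62.3333])

|AB| ∈ {46}
|AD| ∈ {47}
|CD| ∈ {46/3}
|BD| ∈ [1, 93]
|AC| ∈ [95/3, 187/3]
|BC| ∈ [0, 325/3]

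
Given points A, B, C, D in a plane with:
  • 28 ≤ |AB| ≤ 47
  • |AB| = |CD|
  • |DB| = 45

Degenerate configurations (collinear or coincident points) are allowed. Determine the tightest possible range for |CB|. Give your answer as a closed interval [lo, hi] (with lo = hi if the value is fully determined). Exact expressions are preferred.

|AB| ∈ [28, 47]
|BD| ∈ {45}
|CD| ∈ [28, 47]
|AD| ∈ [0, 92]
|BC| ∈ [0, 92]
|AC| ∈ [0, 139]

|CB| ∈ [0, 92]  (≈ [0.0000, 92.0000])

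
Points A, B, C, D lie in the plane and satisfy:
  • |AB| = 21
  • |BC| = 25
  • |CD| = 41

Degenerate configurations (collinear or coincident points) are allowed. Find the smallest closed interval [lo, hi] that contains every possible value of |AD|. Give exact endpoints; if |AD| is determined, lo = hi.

|AB| ∈ {21}
|BC| ∈ {25}
|CD| ∈ {41}
|AC| ∈ [4, 46]
|BD| ∈ [16, 66]
|AD| ∈ [0, 87]

|AD| ∈ [0, 87]  (≈ [0.0000, 87.0000])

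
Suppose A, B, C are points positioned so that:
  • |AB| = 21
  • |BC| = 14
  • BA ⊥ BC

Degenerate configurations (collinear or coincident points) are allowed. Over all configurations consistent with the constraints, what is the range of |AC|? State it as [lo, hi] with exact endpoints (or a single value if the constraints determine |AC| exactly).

|AB| ∈ {21}
|BC| ∈ {14}
|AC| ∈ {7·√(13)}

|AC| = 7·√(13)  (≈ 25.2389)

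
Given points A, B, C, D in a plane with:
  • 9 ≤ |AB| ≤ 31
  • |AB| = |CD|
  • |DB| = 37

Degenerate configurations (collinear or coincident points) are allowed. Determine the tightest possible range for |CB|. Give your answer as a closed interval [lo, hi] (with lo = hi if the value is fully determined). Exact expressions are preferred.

|AB| ∈ [9, 31]
|BD| ∈ {37}
|CD| ∈ [9, 31]
|AD| ∈ [6, 68]
|BC| ∈ [6, 68]
|AC| ∈ [0, 99]

|CB| ∈ [6, 68]  (≈ [6.0000, 68.0000])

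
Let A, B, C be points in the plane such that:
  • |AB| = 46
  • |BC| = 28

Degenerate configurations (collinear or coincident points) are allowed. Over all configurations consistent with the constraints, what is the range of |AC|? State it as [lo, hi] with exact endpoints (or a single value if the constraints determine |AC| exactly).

|AC| ∈ [18, 74]  (≈ [18.0000, 74.0000])

|AB| ∈ {46}
|BC| ∈ {28}
|AC| ∈ [18, 74]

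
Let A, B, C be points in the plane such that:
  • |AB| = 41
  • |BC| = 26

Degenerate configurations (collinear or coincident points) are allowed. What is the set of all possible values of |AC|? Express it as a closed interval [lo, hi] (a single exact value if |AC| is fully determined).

|AC| ∈ [15, 67]  (≈ [15.0000, 67.0000])

|AB| ∈ {41}
|BC| ∈ {26}
|AC| ∈ [15, 67]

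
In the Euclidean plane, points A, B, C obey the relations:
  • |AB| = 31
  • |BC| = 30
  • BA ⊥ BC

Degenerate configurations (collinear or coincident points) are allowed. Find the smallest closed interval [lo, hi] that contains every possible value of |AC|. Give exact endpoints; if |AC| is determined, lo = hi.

|AC| = √(1861)  (≈ 43.1393)

|AB| ∈ {31}
|BC| ∈ {30}
|AC| ∈ {√(1861)}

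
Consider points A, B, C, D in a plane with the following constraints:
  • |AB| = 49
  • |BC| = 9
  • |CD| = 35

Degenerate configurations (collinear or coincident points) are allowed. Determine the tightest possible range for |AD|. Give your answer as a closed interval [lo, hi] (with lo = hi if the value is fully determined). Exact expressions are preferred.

|AD| ∈ [5, 93]  (≈ [5.0000, 93.0000])

|AB| ∈ {49}
|BC| ∈ {9}
|CD| ∈ {35}
|AC| ∈ [40, 58]
|BD| ∈ [26, 44]
|AD| ∈ [5, 93]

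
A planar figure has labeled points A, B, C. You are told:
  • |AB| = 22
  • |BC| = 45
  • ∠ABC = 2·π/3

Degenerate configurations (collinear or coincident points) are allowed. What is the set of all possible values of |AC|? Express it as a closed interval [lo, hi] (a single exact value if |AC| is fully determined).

|AB| ∈ {22}
|BC| ∈ {45}
|AC| ∈ {√(3499)}

|AC| = √(3499)  (≈ 59.1523)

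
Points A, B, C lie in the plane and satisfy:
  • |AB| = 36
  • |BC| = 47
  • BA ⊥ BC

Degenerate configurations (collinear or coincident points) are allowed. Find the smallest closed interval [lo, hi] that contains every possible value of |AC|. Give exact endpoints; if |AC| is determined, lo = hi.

|AC| = √(3505)  (≈ 59.2030)

|AB| ∈ {36}
|BC| ∈ {47}
|AC| ∈ {√(3505)}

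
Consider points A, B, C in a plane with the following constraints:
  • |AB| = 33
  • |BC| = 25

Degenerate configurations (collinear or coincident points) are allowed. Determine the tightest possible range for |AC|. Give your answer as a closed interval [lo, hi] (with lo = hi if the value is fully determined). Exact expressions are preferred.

|AB| ∈ {33}
|BC| ∈ {25}
|AC| ∈ [8, 58]

|AC| ∈ [8, 58]  (≈ [8.0000, 58.0000])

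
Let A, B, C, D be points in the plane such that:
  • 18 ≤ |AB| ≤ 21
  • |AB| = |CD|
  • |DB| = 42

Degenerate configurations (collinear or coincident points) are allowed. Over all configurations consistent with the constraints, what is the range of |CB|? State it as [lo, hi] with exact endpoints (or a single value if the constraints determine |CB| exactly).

|AB| ∈ [18, 21]
|BD| ∈ {42}
|CD| ∈ [18, 21]
|AD| ∈ [21, 63]
|BC| ∈ [21, 63]
|AC| ∈ [0, 84]

|CB| ∈ [21, 63]  (≈ [21.0000, 63.0000])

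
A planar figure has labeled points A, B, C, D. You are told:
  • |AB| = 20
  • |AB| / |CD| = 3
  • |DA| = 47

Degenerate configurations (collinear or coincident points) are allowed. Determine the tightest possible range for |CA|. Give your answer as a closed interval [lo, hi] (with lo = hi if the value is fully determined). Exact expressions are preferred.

|AB| ∈ {20}
|AD| ∈ {47}
|CD| ∈ {20/3}
|BD| ∈ [27, 67]
|AC| ∈ [121/3, 161/3]
|BC| ∈ [61/3, 221/3]

|CA| ∈ [121/3, 161/3]  (≈ [40.3333, 53.6667])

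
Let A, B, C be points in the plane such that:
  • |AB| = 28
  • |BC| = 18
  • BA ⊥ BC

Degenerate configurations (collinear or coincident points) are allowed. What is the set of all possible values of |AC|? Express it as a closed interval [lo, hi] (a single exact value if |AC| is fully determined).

|AC| = 2·√(277)  (≈ 33.2866)

|AB| ∈ {28}
|BC| ∈ {18}
|AC| ∈ {2·√(277)}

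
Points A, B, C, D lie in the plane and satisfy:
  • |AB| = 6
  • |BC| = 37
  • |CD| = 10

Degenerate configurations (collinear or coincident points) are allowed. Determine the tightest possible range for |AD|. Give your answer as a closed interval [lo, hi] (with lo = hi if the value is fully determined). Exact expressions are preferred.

|AB| ∈ {6}
|BC| ∈ {37}
|CD| ∈ {10}
|AC| ∈ [31, 43]
|BD| ∈ [27, 47]
|AD| ∈ [21, 53]

|AD| ∈ [21, 53]  (≈ [21.0000, 53.0000])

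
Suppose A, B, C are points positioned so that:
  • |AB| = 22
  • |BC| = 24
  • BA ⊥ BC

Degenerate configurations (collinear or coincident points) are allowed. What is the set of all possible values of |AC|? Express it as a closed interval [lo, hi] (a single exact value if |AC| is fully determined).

|AC| = 2·√(265)  (≈ 32.5576)

|AB| ∈ {22}
|BC| ∈ {24}
|AC| ∈ {2·√(265)}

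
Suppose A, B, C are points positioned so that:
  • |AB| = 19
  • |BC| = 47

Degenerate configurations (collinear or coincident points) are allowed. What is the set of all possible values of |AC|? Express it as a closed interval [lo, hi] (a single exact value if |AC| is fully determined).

|AB| ∈ {19}
|BC| ∈ {47}
|AC| ∈ [28, 66]

|AC| ∈ [28, 66]  (≈ [28.0000, 66.0000])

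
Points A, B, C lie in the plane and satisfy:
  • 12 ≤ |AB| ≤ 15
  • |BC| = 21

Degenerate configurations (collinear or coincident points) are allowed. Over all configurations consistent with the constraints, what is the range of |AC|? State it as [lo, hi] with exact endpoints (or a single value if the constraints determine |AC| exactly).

|AC| ∈ [6, 36]  (≈ [6.0000, 36.0000])

|AB| ∈ [12, 15]
|BC| ∈ {21}
|AC| ∈ [6, 36]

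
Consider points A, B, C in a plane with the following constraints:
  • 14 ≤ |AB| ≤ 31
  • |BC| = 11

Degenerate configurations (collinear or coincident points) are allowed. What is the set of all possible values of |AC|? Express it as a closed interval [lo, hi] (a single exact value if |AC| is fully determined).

|AB| ∈ [14, 31]
|BC| ∈ {11}
|AC| ∈ [3, 42]

|AC| ∈ [3, 42]  (≈ [3.0000, 42.0000])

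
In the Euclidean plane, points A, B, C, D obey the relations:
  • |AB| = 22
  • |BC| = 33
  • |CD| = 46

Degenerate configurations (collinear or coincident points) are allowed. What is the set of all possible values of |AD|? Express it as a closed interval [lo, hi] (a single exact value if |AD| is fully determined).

|AD| ∈ [0, 101]  (≈ [0.0000, 101.0000])

|AB| ∈ {22}
|BC| ∈ {33}
|CD| ∈ {46}
|AC| ∈ [11, 55]
|BD| ∈ [13, 79]
|AD| ∈ [0, 101]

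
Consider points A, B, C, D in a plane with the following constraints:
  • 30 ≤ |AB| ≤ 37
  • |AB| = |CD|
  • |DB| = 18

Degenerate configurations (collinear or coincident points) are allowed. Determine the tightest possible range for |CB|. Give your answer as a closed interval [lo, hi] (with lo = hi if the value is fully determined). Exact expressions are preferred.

|CB| ∈ [12, 55]  (≈ [12.0000, 55.0000])

|AB| ∈ [30, 37]
|BD| ∈ {18}
|CD| ∈ [30, 37]
|AD| ∈ [12, 55]
|BC| ∈ [12, 55]
|AC| ∈ [0, 92]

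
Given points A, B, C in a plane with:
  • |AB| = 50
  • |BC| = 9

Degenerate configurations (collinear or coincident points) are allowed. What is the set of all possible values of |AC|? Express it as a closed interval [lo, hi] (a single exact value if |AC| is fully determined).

|AB| ∈ {50}
|BC| ∈ {9}
|AC| ∈ [41, 59]

|AC| ∈ [41, 59]  (≈ [41.0000, 59.0000])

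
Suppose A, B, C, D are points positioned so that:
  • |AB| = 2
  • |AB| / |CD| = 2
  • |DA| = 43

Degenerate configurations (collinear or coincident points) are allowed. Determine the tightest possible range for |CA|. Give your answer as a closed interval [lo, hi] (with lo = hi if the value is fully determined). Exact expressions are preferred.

|CA| ∈ [42, 44]  (≈ [42.0000, 44.0000])

|AB| ∈ {2}
|AD| ∈ {43}
|CD| ∈ {1}
|BD| ∈ [41, 45]
|AC| ∈ [42, 44]
|BC| ∈ [40, 46]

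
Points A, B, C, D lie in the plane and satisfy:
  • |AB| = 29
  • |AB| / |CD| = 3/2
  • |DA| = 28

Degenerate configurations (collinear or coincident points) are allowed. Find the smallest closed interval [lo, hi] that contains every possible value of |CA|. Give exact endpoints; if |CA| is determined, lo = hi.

|AB| ∈ {29}
|AD| ∈ {28}
|CD| ∈ {58/3}
|BD| ∈ [1, 57]
|AC| ∈ [26/3, 142/3]
|BC| ∈ [0, 229/3]

|CA| ∈ [26/3, 142/3]  (≈ [8.6667, 47.3333])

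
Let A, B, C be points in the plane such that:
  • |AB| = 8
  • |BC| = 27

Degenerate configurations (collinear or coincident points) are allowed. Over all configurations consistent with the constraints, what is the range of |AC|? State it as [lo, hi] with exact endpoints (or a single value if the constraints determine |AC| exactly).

|AC| ∈ [19, 35]  (≈ [19.0000, 35.0000])

|AB| ∈ {8}
|BC| ∈ {27}
|AC| ∈ [19, 35]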